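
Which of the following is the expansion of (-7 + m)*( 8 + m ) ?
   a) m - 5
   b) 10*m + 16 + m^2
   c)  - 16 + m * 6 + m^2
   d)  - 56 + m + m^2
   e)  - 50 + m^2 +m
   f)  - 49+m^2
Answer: d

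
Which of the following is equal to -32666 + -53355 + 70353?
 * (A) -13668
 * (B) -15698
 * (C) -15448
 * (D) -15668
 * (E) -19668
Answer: D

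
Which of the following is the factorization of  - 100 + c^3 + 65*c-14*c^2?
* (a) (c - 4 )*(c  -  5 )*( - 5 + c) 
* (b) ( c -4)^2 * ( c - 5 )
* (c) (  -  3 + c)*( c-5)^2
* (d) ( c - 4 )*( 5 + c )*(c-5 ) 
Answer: a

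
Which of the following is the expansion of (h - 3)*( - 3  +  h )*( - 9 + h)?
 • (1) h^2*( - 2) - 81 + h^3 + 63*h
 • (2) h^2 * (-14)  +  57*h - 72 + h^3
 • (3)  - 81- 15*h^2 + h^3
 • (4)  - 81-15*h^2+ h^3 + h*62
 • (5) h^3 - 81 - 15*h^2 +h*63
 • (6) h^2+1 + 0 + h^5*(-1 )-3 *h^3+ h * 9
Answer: 5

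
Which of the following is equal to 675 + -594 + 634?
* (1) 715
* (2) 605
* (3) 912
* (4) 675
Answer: 1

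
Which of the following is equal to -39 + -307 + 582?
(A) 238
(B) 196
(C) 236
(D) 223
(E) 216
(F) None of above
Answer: C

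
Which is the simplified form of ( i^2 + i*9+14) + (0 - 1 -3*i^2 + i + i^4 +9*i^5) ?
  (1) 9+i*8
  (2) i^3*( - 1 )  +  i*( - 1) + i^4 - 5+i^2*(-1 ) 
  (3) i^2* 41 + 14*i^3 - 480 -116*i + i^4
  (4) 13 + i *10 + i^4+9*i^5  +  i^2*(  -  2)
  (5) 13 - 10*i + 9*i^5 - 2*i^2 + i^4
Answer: 4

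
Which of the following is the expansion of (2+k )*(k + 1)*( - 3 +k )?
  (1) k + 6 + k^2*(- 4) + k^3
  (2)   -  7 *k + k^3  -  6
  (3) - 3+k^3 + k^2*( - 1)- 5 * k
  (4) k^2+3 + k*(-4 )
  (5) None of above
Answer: 2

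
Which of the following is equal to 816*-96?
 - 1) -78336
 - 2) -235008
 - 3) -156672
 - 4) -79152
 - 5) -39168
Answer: 1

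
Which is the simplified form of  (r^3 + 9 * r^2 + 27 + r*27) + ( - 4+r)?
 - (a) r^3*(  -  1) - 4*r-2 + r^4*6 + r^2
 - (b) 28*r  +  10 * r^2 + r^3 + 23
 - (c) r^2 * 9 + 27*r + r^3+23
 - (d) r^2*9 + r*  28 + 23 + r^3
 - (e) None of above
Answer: d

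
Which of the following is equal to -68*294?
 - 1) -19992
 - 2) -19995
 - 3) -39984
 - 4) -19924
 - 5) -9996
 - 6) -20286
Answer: 1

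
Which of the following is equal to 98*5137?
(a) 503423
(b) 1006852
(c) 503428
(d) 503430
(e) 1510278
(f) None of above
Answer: f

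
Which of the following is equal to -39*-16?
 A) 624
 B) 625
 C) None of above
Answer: A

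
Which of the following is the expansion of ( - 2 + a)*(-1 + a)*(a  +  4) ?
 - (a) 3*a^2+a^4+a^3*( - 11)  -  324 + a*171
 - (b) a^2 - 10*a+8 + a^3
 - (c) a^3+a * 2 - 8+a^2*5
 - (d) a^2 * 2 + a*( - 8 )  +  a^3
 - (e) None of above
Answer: b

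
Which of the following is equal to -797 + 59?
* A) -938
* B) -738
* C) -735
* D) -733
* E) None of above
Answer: B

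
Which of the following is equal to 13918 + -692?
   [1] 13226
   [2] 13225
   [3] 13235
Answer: 1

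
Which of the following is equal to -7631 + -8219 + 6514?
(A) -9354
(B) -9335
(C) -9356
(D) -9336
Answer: D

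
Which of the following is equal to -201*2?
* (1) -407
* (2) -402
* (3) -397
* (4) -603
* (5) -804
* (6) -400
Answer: 2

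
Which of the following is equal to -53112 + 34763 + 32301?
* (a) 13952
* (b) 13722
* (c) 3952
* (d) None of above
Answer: a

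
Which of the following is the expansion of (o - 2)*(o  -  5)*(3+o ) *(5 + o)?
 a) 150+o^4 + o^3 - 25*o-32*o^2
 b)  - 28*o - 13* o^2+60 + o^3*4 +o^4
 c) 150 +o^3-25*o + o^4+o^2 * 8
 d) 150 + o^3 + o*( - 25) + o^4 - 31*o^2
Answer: d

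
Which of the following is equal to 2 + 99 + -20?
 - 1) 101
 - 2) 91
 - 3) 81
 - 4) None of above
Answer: 3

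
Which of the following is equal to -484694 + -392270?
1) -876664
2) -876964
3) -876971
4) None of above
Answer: 2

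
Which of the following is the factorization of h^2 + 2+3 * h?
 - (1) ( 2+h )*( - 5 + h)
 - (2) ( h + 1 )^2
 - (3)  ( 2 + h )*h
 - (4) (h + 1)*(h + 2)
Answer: 4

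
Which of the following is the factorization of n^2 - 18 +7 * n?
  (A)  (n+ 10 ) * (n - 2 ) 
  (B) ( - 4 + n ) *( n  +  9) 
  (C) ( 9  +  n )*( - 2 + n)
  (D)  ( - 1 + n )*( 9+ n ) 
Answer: C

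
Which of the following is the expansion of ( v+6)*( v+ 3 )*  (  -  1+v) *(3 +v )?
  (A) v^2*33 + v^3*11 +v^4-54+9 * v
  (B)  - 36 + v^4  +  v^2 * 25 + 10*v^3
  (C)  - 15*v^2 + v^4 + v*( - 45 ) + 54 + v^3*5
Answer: A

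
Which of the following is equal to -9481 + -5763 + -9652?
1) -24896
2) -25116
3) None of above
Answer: 1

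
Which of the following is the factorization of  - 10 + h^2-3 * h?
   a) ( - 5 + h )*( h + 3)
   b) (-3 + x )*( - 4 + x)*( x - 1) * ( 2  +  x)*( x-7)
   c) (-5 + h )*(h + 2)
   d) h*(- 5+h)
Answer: c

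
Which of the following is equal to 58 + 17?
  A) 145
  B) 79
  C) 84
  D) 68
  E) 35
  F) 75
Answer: F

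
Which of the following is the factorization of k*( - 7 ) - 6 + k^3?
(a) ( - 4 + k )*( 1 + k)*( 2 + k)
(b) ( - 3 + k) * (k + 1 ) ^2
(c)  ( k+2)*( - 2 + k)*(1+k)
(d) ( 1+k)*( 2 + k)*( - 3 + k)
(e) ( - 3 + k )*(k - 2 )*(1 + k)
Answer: d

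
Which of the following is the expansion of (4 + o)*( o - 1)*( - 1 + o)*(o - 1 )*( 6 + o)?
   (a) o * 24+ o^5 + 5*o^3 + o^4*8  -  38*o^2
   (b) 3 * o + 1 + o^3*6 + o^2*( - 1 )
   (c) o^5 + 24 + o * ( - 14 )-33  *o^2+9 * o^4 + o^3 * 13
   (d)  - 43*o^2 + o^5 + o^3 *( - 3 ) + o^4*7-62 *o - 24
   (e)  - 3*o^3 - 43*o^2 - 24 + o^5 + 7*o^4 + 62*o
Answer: e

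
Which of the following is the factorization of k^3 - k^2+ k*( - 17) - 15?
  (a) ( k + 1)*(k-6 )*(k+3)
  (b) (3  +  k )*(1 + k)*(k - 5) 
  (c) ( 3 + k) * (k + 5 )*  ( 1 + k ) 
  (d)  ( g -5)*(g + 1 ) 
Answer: b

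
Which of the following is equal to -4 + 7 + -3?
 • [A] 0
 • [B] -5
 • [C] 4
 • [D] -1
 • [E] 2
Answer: A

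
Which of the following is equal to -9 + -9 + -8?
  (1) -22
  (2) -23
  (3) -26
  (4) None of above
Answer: 3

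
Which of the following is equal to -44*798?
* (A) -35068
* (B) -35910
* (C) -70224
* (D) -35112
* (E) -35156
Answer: D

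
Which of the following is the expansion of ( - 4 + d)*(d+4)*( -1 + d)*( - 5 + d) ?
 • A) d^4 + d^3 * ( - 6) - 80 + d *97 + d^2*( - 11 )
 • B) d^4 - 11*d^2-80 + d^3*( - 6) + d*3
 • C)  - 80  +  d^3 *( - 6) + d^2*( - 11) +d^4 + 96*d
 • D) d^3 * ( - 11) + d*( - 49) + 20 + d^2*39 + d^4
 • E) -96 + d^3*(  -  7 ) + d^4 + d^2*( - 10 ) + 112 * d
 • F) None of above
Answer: C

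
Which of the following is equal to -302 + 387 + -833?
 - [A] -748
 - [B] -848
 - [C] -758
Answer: A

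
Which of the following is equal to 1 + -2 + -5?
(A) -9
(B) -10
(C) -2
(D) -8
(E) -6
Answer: E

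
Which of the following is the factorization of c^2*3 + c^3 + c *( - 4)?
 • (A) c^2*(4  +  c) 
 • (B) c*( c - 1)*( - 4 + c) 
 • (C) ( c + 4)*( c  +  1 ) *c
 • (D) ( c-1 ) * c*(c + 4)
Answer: D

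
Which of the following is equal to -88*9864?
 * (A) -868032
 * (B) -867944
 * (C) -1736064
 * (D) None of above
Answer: A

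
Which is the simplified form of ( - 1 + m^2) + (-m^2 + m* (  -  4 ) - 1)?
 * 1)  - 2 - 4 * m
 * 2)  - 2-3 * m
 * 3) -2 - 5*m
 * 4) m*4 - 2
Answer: 1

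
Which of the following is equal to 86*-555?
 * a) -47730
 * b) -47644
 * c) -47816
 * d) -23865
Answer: a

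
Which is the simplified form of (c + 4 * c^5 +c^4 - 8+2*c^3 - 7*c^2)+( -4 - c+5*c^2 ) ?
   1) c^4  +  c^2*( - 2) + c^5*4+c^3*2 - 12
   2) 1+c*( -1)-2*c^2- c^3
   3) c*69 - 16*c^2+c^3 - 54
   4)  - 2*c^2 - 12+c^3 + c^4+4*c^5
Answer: 1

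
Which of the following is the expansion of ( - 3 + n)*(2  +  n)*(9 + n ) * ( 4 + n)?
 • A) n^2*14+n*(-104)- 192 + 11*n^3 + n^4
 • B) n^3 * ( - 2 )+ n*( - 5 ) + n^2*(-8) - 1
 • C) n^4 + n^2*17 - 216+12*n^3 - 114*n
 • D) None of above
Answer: C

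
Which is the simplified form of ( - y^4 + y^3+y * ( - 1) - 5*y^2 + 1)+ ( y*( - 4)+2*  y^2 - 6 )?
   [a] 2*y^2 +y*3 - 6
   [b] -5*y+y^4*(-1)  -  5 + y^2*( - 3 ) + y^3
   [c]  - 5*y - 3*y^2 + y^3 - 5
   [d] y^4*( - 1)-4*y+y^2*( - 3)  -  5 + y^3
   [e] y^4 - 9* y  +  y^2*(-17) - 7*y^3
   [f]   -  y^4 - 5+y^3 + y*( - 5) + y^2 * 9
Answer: b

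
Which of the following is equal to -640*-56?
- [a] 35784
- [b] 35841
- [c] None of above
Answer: c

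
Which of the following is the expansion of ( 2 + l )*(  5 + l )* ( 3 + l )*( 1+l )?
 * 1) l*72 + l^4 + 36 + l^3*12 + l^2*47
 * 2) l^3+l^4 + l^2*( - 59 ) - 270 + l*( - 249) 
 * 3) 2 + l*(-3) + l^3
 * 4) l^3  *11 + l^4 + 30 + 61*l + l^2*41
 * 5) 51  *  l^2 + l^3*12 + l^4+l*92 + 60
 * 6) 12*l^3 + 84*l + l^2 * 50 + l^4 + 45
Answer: 4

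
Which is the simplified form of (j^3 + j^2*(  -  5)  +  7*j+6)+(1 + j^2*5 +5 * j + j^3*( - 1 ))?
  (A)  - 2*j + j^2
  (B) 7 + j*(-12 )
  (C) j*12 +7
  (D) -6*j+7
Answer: C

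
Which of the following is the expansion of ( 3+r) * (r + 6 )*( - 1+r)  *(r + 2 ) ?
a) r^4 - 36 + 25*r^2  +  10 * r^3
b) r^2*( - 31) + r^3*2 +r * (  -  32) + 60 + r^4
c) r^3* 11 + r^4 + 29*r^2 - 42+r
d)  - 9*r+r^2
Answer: a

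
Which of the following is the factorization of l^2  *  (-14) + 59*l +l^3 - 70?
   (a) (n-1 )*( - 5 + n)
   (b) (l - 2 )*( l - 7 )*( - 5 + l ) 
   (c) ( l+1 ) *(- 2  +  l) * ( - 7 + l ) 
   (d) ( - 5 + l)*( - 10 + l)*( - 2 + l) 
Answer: b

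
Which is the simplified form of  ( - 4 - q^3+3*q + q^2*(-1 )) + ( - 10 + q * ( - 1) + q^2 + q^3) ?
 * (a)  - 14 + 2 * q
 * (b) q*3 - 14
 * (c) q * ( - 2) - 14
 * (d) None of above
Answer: a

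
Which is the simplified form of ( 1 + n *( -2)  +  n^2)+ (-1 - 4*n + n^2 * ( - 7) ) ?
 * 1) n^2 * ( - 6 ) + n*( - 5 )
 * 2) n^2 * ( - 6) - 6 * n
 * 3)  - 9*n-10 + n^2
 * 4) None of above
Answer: 2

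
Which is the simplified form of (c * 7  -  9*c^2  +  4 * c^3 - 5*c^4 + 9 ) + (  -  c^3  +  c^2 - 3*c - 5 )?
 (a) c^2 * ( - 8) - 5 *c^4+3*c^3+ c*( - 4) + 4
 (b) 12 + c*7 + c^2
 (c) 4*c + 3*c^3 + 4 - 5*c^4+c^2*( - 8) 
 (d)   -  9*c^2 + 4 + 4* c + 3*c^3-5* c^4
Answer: c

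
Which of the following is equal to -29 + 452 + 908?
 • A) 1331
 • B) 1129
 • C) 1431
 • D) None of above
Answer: A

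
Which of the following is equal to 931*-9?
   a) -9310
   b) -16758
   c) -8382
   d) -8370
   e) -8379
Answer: e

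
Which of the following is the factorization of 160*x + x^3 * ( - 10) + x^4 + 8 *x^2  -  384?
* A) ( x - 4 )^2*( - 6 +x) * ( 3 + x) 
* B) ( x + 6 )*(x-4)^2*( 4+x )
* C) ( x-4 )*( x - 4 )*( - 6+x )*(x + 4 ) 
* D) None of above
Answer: C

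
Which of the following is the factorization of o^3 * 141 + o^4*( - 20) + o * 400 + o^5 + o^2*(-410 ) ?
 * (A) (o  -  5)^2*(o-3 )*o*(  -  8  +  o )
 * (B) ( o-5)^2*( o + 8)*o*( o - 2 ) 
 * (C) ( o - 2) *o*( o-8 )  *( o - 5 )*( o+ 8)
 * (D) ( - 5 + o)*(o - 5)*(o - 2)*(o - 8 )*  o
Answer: D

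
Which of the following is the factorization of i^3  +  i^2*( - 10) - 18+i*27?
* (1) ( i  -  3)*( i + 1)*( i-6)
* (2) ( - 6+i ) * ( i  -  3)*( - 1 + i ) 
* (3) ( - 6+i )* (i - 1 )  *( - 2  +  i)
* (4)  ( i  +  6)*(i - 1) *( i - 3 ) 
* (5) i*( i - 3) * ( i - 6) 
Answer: 2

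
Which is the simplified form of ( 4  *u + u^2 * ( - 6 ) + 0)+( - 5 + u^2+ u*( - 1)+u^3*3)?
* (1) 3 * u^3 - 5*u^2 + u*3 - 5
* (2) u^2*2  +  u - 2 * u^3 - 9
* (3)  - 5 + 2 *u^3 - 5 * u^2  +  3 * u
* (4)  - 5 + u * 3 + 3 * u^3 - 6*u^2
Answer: 1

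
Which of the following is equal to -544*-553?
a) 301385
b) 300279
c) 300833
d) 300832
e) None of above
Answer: d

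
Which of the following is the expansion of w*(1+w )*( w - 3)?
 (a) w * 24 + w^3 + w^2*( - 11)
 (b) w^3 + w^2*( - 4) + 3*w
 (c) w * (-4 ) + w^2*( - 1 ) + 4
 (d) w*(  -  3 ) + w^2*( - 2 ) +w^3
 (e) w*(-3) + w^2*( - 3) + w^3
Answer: d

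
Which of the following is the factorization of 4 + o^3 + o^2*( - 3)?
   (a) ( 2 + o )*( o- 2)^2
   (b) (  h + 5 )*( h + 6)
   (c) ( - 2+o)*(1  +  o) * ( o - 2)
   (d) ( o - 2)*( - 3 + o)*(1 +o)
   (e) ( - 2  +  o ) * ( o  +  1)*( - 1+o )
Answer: c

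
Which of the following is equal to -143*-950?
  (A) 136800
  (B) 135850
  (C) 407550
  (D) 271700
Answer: B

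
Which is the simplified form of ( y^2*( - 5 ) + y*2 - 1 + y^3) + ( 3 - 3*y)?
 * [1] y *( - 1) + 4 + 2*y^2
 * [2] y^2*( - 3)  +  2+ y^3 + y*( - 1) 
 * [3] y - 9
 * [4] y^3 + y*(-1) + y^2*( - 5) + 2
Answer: 4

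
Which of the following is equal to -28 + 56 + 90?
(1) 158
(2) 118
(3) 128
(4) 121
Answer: 2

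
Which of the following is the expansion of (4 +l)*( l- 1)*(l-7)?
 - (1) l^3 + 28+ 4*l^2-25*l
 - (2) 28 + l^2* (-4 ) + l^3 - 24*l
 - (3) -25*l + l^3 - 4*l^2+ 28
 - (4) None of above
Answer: 3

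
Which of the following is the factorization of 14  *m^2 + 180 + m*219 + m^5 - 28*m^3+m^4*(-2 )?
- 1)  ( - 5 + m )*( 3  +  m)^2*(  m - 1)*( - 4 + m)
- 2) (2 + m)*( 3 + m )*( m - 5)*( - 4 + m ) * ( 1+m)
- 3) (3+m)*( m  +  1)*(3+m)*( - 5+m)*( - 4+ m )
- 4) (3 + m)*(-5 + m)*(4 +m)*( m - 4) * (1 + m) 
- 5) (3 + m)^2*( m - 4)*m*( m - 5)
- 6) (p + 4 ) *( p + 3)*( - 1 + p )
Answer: 3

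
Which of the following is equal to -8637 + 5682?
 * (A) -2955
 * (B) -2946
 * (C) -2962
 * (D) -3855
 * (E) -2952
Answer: A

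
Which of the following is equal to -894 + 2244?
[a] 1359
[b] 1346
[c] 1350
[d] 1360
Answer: c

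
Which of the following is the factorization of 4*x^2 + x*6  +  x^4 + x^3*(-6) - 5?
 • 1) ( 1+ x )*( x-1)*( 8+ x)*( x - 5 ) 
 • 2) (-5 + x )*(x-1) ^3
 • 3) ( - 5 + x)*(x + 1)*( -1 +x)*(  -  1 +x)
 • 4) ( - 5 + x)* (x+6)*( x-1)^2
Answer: 3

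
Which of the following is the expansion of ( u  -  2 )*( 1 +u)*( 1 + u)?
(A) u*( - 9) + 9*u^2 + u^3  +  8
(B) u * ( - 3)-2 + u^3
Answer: B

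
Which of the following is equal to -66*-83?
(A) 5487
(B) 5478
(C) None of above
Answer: B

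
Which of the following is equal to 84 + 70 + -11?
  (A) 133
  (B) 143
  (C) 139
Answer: B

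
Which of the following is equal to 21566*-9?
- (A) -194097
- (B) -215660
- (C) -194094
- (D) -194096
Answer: C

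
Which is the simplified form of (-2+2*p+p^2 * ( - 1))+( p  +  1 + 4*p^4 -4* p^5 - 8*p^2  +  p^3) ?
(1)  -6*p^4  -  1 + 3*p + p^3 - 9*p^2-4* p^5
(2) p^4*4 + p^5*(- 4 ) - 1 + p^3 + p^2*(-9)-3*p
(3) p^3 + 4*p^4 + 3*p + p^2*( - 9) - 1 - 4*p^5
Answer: 3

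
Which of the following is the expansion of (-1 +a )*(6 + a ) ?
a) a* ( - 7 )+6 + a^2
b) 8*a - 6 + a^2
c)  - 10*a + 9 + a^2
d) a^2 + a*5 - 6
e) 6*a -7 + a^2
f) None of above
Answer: d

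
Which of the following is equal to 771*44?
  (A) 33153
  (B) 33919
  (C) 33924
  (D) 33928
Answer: C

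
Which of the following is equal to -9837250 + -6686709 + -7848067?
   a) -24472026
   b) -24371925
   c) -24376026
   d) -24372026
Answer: d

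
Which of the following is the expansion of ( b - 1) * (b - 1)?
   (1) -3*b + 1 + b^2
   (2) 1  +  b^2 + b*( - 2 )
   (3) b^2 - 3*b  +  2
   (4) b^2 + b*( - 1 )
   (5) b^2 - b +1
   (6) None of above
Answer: 2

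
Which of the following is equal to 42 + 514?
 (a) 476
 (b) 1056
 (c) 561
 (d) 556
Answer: d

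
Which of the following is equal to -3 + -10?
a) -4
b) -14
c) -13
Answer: c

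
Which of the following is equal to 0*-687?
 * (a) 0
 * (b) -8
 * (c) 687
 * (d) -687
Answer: a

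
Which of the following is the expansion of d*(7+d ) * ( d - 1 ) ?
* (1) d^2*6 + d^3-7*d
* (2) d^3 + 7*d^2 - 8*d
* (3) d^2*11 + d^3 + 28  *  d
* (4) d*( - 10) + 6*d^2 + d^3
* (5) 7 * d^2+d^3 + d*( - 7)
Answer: 1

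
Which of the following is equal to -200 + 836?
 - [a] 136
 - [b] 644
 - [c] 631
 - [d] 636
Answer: d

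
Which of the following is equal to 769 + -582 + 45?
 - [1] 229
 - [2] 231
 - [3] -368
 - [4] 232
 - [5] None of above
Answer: 4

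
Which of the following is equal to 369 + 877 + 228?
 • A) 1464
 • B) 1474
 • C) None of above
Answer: B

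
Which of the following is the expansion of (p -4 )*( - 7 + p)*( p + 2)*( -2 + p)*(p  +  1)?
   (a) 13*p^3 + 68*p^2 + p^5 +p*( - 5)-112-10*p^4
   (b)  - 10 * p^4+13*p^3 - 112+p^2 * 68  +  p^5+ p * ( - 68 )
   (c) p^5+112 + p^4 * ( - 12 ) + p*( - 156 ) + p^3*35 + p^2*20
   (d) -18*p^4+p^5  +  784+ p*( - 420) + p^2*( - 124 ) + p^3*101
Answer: b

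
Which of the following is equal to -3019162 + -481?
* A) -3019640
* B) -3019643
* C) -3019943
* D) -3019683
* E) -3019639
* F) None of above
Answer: B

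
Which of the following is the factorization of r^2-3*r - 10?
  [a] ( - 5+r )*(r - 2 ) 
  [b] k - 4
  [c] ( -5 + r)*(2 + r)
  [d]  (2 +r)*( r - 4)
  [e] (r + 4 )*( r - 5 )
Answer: c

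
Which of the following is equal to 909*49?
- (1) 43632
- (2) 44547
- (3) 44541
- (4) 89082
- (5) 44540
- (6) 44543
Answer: 3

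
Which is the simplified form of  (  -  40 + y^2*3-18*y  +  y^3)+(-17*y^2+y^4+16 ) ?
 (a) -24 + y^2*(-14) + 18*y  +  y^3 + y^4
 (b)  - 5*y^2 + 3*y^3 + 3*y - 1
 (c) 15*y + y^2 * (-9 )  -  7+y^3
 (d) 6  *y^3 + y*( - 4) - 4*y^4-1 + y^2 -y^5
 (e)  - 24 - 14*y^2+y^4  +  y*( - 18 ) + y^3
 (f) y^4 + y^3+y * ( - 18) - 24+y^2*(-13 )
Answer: e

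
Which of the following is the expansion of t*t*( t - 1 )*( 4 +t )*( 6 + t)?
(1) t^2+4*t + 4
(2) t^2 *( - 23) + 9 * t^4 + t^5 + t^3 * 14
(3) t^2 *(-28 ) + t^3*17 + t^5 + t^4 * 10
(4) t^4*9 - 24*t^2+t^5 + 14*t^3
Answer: 4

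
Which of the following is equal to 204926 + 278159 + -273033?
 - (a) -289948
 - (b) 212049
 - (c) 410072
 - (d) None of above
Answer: d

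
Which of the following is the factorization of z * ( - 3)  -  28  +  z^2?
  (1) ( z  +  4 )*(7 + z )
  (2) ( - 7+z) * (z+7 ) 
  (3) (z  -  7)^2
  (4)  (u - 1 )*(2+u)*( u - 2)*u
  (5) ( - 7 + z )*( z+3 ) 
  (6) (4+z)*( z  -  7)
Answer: 6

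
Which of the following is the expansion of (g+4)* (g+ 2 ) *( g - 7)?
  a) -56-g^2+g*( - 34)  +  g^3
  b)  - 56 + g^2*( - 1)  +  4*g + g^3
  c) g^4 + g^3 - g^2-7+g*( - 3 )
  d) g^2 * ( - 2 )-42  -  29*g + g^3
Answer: a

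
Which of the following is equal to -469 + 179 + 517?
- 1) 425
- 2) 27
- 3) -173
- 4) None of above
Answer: 4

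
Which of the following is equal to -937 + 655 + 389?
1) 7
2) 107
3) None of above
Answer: 2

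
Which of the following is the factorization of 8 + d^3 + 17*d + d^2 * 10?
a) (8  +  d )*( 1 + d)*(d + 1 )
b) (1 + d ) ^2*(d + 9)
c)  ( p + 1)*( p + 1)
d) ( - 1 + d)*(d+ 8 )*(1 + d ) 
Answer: a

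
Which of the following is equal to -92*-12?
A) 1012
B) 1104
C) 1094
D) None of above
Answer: B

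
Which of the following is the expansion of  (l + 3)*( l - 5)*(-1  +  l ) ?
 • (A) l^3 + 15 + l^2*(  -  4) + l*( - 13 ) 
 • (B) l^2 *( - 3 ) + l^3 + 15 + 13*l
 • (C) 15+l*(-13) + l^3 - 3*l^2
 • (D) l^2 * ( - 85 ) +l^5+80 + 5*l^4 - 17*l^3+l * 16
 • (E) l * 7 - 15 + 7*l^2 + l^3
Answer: C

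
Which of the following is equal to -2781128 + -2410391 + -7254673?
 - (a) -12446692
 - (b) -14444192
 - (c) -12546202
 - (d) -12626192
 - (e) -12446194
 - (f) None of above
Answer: f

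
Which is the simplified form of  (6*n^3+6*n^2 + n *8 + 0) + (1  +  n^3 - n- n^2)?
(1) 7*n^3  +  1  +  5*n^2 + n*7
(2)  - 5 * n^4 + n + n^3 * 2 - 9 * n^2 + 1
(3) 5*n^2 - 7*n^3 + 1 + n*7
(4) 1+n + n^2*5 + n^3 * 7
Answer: 1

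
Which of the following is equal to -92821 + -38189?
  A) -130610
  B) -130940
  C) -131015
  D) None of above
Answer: D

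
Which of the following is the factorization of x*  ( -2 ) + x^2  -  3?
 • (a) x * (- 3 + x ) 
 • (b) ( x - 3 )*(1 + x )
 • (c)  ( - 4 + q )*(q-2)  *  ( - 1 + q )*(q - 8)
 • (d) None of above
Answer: b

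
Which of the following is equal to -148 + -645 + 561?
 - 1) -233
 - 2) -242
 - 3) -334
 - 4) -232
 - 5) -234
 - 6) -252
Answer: 4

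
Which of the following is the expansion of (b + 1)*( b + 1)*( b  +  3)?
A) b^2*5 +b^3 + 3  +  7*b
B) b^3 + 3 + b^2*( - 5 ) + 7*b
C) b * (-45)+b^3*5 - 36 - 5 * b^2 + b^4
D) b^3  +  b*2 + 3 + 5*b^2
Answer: A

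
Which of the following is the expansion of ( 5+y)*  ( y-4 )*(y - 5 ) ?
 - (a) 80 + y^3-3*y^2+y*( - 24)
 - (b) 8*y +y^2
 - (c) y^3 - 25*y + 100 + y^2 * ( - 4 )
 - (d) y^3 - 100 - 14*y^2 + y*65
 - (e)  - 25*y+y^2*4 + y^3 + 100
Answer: c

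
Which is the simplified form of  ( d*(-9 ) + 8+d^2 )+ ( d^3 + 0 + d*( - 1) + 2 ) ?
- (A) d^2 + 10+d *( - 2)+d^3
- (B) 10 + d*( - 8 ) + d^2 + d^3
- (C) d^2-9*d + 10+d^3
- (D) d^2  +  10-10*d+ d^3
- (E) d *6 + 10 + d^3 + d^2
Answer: D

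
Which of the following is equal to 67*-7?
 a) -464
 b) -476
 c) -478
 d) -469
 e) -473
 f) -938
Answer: d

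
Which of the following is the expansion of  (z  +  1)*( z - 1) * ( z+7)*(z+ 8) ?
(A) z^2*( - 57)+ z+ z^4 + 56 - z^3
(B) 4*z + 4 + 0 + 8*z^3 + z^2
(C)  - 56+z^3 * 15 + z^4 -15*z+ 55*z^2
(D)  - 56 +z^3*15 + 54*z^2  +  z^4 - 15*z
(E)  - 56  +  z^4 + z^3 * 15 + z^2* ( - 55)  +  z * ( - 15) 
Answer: C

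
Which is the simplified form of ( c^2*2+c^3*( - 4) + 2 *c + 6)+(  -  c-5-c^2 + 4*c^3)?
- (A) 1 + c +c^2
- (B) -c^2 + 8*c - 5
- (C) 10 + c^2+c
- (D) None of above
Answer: A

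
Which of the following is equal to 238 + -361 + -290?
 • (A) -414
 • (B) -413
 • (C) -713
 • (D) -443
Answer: B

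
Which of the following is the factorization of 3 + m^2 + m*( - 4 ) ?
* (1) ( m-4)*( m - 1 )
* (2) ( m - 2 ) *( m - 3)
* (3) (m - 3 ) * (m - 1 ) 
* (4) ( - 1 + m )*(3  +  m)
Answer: 3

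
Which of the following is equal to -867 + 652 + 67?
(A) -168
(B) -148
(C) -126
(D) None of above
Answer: B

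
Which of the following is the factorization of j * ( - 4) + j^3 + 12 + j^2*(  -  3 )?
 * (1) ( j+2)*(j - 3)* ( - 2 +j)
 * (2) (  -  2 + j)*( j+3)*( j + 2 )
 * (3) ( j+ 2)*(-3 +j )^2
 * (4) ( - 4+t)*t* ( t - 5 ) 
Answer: 1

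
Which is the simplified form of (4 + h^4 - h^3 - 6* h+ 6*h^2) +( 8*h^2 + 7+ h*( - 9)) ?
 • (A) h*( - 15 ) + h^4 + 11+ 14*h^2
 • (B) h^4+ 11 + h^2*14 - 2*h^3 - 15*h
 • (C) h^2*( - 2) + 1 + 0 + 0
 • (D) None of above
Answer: D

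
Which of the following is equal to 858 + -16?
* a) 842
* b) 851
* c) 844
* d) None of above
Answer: a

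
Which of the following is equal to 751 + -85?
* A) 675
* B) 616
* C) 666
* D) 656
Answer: C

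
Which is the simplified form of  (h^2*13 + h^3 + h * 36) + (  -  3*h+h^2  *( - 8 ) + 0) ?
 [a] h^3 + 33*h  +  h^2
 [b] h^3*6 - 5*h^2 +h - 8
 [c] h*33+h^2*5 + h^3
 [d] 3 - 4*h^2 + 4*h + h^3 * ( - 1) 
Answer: c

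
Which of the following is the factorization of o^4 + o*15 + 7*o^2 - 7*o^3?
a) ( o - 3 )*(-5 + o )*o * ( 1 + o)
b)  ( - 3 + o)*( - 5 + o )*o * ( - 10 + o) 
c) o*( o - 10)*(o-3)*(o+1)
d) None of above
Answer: a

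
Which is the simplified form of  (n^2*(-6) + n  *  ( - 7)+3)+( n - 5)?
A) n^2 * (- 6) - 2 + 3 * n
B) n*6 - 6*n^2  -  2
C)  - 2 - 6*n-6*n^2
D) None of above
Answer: C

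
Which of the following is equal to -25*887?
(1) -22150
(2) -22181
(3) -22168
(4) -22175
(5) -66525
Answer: 4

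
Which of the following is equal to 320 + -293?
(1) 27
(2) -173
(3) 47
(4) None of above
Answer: 1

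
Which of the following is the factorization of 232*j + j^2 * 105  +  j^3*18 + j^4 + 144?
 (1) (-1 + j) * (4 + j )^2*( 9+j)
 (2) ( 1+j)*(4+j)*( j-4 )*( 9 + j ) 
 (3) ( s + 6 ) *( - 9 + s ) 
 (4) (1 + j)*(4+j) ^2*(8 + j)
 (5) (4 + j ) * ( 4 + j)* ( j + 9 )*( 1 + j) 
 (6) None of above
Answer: 5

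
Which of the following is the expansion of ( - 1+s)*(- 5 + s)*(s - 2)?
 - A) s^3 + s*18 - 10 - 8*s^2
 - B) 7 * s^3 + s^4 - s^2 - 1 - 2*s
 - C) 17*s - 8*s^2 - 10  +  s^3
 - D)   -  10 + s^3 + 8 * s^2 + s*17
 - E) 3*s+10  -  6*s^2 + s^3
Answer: C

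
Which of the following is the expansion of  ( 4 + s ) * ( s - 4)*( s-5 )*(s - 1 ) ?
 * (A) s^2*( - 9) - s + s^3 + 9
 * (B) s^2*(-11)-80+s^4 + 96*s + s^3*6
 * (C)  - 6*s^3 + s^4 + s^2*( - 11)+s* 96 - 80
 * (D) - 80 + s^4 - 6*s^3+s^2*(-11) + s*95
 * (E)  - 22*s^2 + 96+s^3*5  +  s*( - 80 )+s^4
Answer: C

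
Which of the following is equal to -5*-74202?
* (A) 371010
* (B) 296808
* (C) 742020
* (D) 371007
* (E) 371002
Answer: A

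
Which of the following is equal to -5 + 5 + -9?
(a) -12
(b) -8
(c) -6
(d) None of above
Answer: d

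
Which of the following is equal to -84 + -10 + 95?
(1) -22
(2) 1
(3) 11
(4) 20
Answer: 2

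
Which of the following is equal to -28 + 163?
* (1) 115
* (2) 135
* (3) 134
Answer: 2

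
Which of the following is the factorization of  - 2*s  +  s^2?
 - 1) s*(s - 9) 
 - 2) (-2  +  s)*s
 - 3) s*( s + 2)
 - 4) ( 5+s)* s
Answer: 2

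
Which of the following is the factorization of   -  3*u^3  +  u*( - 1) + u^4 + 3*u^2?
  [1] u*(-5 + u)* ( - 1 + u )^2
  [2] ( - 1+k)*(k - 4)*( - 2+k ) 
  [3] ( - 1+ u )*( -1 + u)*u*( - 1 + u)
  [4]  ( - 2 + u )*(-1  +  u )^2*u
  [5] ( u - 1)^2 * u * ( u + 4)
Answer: 3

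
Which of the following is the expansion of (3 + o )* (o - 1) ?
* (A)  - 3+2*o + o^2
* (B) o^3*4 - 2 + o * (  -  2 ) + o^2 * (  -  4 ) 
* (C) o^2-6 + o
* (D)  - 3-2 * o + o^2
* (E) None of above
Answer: A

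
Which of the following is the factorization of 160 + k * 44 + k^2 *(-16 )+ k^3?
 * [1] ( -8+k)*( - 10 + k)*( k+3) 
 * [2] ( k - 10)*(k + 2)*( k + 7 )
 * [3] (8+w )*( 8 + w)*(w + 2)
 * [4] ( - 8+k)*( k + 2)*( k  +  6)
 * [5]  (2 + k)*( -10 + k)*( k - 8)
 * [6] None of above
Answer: 5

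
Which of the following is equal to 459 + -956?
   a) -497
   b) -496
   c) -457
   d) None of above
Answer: a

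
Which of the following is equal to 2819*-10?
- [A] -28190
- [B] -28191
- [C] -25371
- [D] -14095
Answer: A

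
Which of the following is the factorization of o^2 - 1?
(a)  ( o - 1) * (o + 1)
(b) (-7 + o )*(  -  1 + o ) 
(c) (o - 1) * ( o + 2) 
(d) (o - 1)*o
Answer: a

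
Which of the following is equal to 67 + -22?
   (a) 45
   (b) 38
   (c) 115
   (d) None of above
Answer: a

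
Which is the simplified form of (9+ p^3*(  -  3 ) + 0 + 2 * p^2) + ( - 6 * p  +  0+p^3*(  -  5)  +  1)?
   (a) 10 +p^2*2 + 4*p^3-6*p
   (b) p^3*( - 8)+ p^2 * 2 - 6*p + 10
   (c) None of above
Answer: b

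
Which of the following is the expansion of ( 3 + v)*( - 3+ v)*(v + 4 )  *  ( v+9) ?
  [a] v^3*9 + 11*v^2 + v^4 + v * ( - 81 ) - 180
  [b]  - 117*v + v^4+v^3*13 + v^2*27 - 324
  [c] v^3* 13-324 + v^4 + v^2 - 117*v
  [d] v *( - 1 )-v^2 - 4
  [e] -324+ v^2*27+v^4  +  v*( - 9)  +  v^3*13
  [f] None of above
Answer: b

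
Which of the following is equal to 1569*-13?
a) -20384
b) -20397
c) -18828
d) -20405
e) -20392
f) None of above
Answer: b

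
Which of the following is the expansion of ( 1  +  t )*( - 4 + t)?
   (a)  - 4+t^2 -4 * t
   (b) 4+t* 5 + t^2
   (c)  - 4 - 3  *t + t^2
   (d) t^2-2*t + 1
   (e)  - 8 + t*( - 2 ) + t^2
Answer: c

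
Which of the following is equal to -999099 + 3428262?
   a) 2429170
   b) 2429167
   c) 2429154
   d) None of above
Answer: d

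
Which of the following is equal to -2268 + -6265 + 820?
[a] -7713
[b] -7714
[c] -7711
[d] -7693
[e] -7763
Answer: a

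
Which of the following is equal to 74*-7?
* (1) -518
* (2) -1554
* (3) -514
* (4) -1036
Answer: 1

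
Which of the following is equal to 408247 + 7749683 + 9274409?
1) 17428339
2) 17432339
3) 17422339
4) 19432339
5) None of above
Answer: 2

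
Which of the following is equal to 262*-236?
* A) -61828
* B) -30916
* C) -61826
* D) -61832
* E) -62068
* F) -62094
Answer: D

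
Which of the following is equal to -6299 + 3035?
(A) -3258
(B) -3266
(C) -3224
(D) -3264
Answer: D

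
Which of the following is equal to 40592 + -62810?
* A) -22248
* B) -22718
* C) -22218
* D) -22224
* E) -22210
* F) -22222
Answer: C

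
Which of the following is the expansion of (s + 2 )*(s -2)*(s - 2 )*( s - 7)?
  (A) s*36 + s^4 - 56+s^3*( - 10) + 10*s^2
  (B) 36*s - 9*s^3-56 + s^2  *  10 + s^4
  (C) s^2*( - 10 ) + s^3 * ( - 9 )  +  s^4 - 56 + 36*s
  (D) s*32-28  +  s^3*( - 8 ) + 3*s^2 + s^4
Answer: B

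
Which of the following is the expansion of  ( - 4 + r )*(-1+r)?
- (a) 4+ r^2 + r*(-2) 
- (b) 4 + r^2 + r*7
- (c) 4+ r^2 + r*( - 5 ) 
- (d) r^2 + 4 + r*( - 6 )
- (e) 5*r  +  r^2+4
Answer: c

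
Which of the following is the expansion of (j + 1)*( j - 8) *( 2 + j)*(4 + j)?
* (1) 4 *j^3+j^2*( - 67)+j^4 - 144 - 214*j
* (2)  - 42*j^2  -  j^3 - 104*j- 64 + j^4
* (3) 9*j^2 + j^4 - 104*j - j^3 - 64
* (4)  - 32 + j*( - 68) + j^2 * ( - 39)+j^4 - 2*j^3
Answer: 2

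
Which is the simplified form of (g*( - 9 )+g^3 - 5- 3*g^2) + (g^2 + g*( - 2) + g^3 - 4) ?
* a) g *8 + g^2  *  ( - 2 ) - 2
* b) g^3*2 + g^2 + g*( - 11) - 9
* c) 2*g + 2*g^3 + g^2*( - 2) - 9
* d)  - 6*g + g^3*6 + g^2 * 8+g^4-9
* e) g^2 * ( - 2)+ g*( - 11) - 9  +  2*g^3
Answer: e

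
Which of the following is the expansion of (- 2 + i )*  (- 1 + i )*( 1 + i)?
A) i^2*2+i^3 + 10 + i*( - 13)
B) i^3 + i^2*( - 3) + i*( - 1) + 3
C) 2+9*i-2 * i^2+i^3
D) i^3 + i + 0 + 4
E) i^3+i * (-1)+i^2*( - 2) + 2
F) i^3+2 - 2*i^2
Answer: E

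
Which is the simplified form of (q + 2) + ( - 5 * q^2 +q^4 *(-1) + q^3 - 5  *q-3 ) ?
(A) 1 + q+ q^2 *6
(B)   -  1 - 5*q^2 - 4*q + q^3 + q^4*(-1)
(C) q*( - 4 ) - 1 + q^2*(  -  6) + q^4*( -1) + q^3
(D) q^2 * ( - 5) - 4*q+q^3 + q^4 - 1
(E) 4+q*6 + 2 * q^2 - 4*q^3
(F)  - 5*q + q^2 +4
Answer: B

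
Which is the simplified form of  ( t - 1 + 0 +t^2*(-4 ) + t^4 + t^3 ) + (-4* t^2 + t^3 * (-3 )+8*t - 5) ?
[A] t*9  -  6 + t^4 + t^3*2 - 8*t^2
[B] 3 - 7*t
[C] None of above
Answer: C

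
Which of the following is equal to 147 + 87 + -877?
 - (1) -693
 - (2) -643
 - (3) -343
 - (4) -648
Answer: 2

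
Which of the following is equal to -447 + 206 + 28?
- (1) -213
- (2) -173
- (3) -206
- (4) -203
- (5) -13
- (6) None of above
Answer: 1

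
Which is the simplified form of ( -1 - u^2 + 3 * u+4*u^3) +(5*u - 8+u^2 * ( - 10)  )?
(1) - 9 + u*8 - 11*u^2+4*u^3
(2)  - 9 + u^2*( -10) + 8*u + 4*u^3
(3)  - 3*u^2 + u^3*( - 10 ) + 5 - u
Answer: 1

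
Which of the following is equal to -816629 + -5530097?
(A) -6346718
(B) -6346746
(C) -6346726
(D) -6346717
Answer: C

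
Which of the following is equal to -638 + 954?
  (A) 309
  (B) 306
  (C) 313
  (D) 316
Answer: D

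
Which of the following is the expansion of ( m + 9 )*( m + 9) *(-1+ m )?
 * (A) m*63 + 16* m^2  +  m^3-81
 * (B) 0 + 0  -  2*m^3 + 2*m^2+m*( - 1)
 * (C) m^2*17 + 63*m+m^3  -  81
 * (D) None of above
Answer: C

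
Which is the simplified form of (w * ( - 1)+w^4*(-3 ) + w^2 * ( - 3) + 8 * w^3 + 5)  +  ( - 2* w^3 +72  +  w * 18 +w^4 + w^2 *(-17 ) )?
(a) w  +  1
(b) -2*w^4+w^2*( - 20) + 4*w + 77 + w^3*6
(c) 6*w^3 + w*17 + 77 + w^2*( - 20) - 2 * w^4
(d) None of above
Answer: c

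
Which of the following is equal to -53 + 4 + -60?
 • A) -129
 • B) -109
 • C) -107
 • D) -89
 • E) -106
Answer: B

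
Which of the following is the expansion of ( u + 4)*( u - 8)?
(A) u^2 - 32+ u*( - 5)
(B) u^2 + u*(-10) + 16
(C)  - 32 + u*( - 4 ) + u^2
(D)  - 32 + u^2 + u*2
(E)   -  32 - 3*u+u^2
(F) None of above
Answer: C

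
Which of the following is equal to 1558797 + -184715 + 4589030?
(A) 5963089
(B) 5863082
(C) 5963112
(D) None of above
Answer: C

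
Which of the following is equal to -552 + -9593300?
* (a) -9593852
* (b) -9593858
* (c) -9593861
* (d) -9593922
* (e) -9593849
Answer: a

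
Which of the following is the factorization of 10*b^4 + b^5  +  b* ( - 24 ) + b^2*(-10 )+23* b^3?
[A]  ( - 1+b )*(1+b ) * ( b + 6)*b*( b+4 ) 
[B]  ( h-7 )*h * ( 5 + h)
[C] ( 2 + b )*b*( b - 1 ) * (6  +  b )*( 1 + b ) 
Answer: A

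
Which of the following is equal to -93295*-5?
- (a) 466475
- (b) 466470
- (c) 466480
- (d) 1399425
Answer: a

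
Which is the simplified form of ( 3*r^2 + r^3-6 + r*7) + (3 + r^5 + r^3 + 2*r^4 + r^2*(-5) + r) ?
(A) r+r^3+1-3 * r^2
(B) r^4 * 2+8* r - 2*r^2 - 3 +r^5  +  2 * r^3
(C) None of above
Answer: B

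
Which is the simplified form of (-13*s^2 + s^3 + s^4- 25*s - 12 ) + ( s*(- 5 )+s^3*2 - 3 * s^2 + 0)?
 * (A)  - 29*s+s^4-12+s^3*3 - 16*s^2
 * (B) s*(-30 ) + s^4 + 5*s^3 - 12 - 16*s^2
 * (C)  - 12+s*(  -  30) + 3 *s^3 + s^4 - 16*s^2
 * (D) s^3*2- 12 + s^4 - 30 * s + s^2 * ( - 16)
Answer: C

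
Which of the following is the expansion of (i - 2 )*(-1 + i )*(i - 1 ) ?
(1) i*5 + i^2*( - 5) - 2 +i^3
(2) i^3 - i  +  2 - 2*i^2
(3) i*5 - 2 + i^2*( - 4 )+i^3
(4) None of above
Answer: 3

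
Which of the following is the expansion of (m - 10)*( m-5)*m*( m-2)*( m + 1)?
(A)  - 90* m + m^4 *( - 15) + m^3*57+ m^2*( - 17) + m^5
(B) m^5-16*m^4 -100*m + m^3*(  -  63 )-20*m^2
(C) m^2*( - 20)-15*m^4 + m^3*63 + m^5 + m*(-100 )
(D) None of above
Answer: D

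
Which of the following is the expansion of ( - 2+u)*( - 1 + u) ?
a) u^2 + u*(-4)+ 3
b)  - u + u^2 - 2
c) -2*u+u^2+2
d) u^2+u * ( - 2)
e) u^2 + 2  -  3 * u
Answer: e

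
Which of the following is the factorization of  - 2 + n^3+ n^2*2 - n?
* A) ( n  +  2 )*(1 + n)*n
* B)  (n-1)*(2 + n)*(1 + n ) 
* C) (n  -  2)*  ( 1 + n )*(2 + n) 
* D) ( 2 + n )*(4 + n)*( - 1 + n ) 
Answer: B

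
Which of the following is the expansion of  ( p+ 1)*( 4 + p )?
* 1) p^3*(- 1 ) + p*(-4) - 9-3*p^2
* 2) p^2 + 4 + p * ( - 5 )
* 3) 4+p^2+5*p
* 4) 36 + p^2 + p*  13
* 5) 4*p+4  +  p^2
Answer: 3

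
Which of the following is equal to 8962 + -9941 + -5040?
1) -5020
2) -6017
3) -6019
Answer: 3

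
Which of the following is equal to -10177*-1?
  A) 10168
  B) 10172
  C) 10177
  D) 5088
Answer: C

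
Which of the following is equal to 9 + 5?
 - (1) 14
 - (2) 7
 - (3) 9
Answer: 1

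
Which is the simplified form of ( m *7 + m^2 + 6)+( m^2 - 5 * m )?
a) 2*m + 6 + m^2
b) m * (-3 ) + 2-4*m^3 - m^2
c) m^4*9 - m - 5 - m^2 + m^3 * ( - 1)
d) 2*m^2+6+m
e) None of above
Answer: e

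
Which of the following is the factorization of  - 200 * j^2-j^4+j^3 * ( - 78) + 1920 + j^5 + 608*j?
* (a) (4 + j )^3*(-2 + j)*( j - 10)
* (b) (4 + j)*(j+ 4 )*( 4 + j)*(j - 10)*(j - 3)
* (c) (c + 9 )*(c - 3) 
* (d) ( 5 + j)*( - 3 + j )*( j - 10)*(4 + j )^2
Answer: b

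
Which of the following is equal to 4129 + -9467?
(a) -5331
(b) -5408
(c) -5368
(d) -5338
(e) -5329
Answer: d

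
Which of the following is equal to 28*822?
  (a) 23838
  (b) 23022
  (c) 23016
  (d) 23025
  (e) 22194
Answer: c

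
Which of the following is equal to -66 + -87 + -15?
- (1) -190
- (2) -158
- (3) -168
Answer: 3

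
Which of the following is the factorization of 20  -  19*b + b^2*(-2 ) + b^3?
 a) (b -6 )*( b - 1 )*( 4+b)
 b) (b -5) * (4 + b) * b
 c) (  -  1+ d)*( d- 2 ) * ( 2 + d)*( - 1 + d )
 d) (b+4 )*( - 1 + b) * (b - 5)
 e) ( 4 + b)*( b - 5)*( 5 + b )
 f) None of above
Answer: d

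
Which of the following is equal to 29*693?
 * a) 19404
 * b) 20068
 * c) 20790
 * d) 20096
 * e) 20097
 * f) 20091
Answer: e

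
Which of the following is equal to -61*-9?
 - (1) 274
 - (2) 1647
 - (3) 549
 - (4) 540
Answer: 3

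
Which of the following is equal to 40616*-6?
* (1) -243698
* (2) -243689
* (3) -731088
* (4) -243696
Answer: 4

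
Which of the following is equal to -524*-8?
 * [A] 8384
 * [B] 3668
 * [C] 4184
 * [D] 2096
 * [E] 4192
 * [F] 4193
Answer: E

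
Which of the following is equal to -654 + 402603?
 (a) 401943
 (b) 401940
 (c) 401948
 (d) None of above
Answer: d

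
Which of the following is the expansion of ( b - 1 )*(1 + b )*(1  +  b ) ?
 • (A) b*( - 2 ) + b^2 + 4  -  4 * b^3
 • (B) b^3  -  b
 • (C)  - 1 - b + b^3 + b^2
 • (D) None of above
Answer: C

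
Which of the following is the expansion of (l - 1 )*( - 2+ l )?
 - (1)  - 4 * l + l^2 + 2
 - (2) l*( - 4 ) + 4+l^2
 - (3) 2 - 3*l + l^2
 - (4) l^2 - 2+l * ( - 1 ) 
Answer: 3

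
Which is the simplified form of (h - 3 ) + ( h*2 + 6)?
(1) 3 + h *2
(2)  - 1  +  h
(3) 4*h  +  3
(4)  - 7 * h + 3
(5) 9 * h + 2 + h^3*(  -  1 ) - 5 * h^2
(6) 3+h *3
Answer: 6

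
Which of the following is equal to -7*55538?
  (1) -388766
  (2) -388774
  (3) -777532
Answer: 1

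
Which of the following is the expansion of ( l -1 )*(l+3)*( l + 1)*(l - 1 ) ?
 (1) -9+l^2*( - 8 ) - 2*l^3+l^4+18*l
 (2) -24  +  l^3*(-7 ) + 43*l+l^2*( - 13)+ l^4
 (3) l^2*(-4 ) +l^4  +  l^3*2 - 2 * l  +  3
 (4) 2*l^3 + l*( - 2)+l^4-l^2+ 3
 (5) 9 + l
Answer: 3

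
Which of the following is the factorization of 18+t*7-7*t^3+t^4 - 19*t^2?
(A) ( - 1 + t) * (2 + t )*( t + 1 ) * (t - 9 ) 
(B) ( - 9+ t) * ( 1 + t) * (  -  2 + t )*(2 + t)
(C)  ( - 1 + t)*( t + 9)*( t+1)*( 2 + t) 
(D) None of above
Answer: A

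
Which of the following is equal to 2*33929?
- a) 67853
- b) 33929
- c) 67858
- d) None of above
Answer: c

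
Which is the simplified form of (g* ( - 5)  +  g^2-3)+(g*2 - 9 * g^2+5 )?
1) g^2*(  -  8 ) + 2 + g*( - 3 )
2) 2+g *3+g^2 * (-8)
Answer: 1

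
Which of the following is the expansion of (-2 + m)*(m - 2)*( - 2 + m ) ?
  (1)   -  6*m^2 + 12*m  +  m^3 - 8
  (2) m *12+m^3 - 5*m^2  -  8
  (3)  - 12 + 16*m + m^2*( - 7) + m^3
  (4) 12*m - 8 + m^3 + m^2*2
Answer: 1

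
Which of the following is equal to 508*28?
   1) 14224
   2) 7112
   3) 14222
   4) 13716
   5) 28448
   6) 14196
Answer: 1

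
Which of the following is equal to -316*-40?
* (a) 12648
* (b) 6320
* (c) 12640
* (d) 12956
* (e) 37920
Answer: c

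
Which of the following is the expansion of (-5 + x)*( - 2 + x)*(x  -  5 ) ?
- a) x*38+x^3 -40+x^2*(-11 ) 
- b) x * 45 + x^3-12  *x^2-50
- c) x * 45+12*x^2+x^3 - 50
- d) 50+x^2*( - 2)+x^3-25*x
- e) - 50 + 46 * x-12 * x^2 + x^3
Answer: b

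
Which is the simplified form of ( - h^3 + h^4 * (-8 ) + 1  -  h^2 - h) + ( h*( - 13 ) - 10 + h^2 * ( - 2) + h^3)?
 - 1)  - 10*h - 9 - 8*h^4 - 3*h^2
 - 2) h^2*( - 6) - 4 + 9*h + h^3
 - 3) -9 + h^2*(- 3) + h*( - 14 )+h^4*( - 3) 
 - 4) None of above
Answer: 4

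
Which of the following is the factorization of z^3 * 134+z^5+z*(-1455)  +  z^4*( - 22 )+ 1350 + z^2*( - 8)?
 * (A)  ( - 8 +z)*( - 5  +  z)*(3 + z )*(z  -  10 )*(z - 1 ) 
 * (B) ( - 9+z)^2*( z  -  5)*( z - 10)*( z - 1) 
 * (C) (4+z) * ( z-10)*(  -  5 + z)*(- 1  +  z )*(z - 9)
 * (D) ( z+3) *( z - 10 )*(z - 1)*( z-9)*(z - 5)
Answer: D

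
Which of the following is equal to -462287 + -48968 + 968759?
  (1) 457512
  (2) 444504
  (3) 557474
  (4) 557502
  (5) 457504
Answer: 5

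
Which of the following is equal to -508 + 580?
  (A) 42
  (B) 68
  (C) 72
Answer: C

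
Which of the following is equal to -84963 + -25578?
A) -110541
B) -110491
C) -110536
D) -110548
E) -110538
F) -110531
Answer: A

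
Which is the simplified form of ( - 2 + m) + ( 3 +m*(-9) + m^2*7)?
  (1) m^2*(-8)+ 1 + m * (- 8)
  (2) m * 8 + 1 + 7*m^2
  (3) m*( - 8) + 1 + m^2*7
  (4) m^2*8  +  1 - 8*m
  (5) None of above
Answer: 3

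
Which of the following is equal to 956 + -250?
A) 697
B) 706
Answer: B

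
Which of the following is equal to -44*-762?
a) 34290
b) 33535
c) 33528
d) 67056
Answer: c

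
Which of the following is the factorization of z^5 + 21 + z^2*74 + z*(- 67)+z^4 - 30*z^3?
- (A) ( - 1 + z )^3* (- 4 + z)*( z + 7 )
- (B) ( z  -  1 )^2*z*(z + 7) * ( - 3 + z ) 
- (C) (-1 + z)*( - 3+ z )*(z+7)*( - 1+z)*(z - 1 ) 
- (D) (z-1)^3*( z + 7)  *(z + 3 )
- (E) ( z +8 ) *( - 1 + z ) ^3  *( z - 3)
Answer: C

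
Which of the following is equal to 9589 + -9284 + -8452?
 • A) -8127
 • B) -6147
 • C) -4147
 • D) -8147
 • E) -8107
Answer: D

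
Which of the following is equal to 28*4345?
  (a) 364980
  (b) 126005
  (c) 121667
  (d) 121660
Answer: d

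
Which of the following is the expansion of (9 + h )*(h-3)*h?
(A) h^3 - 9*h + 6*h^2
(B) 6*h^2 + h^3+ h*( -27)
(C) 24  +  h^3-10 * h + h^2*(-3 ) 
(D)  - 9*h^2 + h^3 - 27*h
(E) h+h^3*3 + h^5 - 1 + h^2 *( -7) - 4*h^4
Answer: B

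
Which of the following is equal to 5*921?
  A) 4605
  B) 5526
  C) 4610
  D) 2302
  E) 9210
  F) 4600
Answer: A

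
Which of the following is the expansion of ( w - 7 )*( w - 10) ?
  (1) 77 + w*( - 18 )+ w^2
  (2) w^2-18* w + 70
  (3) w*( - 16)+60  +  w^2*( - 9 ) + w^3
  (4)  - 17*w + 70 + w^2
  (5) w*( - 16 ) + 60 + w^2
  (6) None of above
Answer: 4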